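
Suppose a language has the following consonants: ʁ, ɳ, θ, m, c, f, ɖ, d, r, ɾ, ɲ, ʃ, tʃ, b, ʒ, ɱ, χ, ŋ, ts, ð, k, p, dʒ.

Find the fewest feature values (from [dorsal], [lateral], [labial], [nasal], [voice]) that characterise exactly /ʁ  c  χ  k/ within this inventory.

Every target segment is [−nasal], [+dorsal]; each remaining inventory member fails at least one of these. Each conjunct is needed — [+dorsal] alone would also admit /ɲ, ŋ/; [−nasal] alone would also admit /θ, f, ɖ, d, …/ — and no other single listed feature has exactly this extension, so two is the minimum.

[−nasal, +dorsal]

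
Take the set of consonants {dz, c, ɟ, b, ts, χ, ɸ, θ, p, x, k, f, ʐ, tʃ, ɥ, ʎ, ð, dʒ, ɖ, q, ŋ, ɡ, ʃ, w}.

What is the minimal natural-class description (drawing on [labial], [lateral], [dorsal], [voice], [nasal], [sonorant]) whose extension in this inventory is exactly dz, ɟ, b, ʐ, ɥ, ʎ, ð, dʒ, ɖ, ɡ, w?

The class [+voice], [-nasal] has exactly /dz, ɟ, b, ʐ, ɥ, ʎ, ð, dʒ, ɖ, ɡ, w/ as its extension in this inventory. No smaller conjunction from the listed features achieves this: [-nasal] alone would also admit /c, ts, χ, ɸ, …/; [+voice] alone would also admit /ŋ/; and checking the remaining single features turns up none with this extension.

[+voice, -nasal]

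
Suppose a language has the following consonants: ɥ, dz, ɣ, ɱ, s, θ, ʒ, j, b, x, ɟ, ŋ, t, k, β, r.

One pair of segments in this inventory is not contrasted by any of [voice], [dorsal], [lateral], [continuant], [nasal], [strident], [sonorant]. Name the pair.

/j/ (palatal glide) and /ɥ/ (labial-palatal glide) are both [+voice], [+dorsal], [−lateral], [+continuant], [−nasal], [−strident], [+sonorant], so none of the listed features separates them. (They do differ in [labial] and [round], which are not among the given features.) Every other pair in the inventory differs on at least one listed feature.

j, ɥ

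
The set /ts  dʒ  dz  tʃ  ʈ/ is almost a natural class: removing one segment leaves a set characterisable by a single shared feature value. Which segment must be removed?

/dz, ts, dʒ, tʃ/ are all [+delayed release], but /ʈ/ (voiceless retroflex stop) is [-delayed release]. No other single segment can be removed to leave a set sharing one feature value that the removed segment lacks, so /ʈ/ is the odd one out.

ʈ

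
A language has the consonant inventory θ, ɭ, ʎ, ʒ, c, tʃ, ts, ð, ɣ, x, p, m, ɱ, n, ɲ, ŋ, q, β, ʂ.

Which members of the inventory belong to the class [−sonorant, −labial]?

θ, ʒ, c, tʃ, ts, ð, ɣ, x, q, ʂ

Eliminate segments failing any feature: /ɭ, ʎ, m, ɱ, n, ɲ, ŋ/ are [+sonorant]; /p, β/ are [+labial]. The remaining /θ, ʒ, c, tʃ, ts, ð, ɣ, x, q, ʂ/ satisfy [−sonorant], [−labial].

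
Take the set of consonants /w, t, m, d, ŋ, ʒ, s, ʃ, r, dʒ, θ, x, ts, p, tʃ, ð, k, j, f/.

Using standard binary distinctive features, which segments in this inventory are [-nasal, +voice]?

w, d, ʒ, r, dʒ, ð, j

Checking each segment against [-nasal], [+voice]: /w/ (labial-velar glide), /d/ (voiced alveolar stop), /ʒ/ (voiced postalveolar fricative), /r/ (alveolar trill), /dʒ/ (voiced postalveolar affricate), /ð/ (voiced dental fricative), among others, satisfy every feature; every other segment in the inventory fails at least one.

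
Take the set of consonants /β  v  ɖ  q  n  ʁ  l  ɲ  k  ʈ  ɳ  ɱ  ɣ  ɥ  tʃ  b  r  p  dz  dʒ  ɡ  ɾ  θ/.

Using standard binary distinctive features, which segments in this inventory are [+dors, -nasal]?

First, the [+dorsal] segments are /q, ʁ, ɲ, k, ɣ, ɥ, ɡ/.
Intersecting with [-nasal] leaves /q, ʁ, k, ɣ, ɥ, ɡ/.

q, ʁ, k, ɣ, ɥ, ɡ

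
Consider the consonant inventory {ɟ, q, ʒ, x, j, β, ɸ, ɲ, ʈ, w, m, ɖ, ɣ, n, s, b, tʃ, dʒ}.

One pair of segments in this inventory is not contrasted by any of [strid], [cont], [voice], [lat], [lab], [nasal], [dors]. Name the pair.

/j/ (palatal glide) and /ɣ/ (voiced velar fricative) are both [−strident], [+continuant], [+voice], [−lateral], [−labial], [−nasal], [+dorsal], so none of the listed features separates them. (They do differ in [sonorant] and [back], which are not among the given features.) Every other pair in the inventory differs on at least one listed feature.

j, ɣ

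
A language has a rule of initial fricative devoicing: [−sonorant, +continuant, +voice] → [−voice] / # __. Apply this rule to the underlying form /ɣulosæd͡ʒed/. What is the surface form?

[xulosæd͡ʒed]

The only segment in the rule's environment that also matches [−sonorant, +continuant, +voice] is /ɣ/. Applying [−voice] turns the voiced velar fricative into /x/ (voiceless velar fricative), giving [xulosæd͡ʒed].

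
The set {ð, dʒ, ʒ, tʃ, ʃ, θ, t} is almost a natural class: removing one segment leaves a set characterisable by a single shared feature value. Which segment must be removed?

[distributed] groups all but one: /ð, ʒ, dʒ, tʃ, ʃ, θ/ share [+distributed] while /t/ (voiceless alveolar stop) alone is [−distributed]. Removing any other segment would not leave a single-feature class that excludes it.

t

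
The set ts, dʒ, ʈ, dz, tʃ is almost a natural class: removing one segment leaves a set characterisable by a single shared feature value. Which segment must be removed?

ʈ

/tʃ, dʒ, dz, ts/ are all [+delayed release], but /ʈ/ (voiceless retroflex stop) is [−delayed release]. No other single segment can be removed to leave a set sharing one feature value that the removed segment lacks, so /ʈ/ is the odd one out.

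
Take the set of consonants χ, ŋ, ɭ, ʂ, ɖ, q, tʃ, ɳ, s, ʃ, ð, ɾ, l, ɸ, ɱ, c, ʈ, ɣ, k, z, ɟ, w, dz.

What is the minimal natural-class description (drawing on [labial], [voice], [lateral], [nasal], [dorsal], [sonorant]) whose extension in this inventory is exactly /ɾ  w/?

[+sonorant, −nasal, −lateral]

/ɾ, w/ are all [+sonorant], [−nasal], [−lateral], and no other segment in the inventory matches all three values. Dropping any one of them over-generates: [−nasal, −lateral] alone would also admit /χ, ʂ, ɖ, q, …/; [+sonorant, −lateral] alone would also admit /ŋ, ɳ, ɱ/; [+sonorant, −nasal] alone would also admit /ɭ, l/. No other combination of two listed features picks out exactly this set either, so fewer than three features will not do.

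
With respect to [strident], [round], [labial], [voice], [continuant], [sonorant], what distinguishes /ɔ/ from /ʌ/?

[labial], [round]

The two segments share [-strident], [+voice], [+continuant], [+sonorant]. The only features from the list on which they differ: /ɔ/ is [+labial] while /ʌ/ is [-labial]; /ɔ/ is [+round] while /ʌ/ is [-round].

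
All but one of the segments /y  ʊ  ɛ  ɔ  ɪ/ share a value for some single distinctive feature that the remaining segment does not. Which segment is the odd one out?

y

The remaining segments after removing /y/ share [−tense]; /y/ (high front rounded tense vowel) is [+tense]. For every other candidate removal, the leftover set fails to share any single feature value that the removed segment lacks.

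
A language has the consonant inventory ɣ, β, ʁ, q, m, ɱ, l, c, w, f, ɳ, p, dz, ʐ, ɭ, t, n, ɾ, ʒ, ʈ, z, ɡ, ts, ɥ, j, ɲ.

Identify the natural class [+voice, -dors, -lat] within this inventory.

Checking each segment against [+voice], [-dorsal], [-lateral]: /β/ (voiced bilabial fricative), /m/ (bilabial nasal), /ɱ/ (labiodental nasal), /ɳ/ (retroflex nasal), /dz/ (voiced alveolar affricate), /ʐ/ (voiced retroflex fricative), among others, satisfy every feature; every other segment in the inventory fails at least one.

β, m, ɱ, ɳ, dz, ʐ, n, ɾ, ʒ, z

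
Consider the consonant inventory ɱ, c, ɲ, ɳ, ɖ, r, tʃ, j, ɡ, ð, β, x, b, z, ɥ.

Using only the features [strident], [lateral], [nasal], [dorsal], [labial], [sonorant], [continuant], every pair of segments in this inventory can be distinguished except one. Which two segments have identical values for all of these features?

c, ɡ

Both /c/ and /ɡ/ are [−strident], [−lateral], [−nasal], [+dorsal], [−labial], [−sonorant], [−continuant]. Since the list omits [voice] and [back] — which do distinguish the voiceless palatal stop from the voiced velar stop — this pair collapses; all other pairs remain distinct.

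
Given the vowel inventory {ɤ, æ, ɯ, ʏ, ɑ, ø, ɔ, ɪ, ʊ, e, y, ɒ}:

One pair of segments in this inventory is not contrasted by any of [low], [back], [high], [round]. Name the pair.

ʏ, y

/ʏ/ (high front rounded lax vowel) and /y/ (high front rounded tense vowel) are both [−low], [−back], [+high], [+round], so none of the listed features separates them. (They do differ in [tense], which is not among the given features.) Every other pair in the inventory differs on at least one listed feature.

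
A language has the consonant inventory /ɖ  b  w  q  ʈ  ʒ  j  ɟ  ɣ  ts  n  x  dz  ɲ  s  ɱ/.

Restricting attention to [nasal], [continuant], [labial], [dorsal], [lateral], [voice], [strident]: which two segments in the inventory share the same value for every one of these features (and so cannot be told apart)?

ɣ, j

/ɣ/ (voiced velar fricative) and /j/ (palatal glide) are both [-nasal], [+continuant], [-labial], [+dorsal], [-lateral], [+voice], [-strident], so none of the listed features separates them. (They do differ in [sonorant] and [back], which are not among the given features.) Every other pair in the inventory differs on at least one listed feature.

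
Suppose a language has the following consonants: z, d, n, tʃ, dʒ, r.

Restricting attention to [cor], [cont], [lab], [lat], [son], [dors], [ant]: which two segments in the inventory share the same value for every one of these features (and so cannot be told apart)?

tʃ, dʒ

/tʃ/ (voiceless postalveolar affricate) and /dʒ/ (voiced postalveolar affricate) are both [+coronal], [-continuant], [-labial], [-lateral], [-sonorant], [-dorsal], [-anterior], so none of the listed features separates them. (They do differ in [voice], which is not among the given features.) Every other pair in the inventory differs on at least one listed feature.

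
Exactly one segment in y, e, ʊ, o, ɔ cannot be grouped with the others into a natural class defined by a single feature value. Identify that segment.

e

The remaining segments after removing /e/ share [+round]; /e/ (mid front unrounded tense vowel) is [−round]. For every other candidate removal, the leftover set fails to share any single feature value that the removed segment lacks.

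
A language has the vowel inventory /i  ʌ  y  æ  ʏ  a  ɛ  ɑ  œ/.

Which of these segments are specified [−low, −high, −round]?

ʌ, ɛ

The [−low] segments are /i, ʌ, y, ʏ, ɛ, œ/.
Among these, [−high] gives /ʌ, ɛ, œ/.
Intersecting with [−round] leaves /ʌ, ɛ/.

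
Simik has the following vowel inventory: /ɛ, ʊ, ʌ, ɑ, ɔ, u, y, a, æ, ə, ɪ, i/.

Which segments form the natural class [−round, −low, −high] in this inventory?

ɛ, ʌ, ə

First, the [−round] segments are /ɛ, ʌ, ɑ, a, æ, ə, ɪ, i/.
Intersecting with [−low] gives /ɛ, ʌ, ə, ɪ, i/.
Intersecting with [−high] leaves /ɛ, ʌ, ə/.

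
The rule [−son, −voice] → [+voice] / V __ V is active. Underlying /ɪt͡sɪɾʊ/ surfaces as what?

/t͡s/ satisfies [−son, −voice] and sits in V __ V. The [+voice] counterpart of the voiceless alveolar affricate is /d͡z/. Other segments in /ɪt͡sɪɾʊ/ either fail the structural description or are not in the environment, so the surface form is [ɪd͡zɪɾʊ].

[ɪd͡zɪɾʊ]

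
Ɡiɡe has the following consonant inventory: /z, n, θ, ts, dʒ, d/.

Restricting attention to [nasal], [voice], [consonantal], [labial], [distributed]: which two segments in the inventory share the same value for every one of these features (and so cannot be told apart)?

/d/ (voiced alveolar stop) and /z/ (voiced alveolar fricative) are both [-nasal], [+voice], [+consonantal], [-labial], [-distributed], so none of the listed features separates them. (They do differ in [continuant] and [strident], which are not among the given features.) Every other pair in the inventory differs on at least one listed feature.

d, z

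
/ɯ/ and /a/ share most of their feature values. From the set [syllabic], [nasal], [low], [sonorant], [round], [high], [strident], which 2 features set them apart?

[high], [low]

/ɯ/ is the high back unrounded vowel and /a/ is the low unrounded vowel. Both are [+syllabic], [−nasal], [+sonorant], [−round], [−strident]. /ɯ/ is [+high] while /a/ is [−high]; /ɯ/ is [−low] while /a/ is [+low], so the distinguishing features are [high], [low].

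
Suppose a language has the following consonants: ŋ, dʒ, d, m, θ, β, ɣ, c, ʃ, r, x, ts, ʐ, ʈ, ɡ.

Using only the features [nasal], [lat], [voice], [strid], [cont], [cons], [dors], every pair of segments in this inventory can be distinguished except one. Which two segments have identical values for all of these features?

β, r

Both /β/ and /r/ are [−nasal], [−lateral], [+voice], [−strident], [+continuant], [+consonantal], [−dorsal]. Since the list omits [sonorant], [labial] and [coronal] — which do distinguish the voiced bilabial fricative from the alveolar trill — this pair collapses; all other pairs remain distinct.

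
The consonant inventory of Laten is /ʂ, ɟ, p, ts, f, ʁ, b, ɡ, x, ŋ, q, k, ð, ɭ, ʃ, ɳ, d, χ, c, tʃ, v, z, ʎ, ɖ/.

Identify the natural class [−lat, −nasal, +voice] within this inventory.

Among the inventory, the [−lateral] segments are /ʂ, ɟ, p, ts, f, ʁ, b, ɡ, x, ŋ, q, k, ð, ʃ, ɳ, d, χ, c, tʃ, v, z, ɖ/.
Among these, [−nasal] gives /ʂ, ɟ, p, ts, f, ʁ, b, ɡ, x, q, k, ð, ʃ, d, χ, c, tʃ, v, z, ɖ/.
Of those, [+voice] leaves /ɟ, ʁ, b, ɡ, ð, d, v, z, ɖ/.

ɟ, ʁ, b, ɡ, ð, d, v, z, ɖ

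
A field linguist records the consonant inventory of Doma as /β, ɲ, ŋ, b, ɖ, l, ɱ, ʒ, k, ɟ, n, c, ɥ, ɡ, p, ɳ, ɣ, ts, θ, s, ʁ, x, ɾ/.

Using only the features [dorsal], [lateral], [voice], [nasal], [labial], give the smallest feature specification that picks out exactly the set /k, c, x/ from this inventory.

[−voice, +dorsal]

Every target segment is [−voice], [+dorsal]; each remaining inventory member fails at least one of these. Each conjunct is needed — [+dorsal] alone would also admit /ɲ, ŋ, ɟ, ɥ, …/; [−voice] alone would also admit /p, ts, θ, s/ — and no other single listed feature has exactly this extension, so two is the minimum.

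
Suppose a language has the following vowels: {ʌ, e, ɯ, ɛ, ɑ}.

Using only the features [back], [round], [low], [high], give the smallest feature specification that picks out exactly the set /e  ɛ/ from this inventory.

[−back]

The target set is precisely the extension of [−back] in this inventory.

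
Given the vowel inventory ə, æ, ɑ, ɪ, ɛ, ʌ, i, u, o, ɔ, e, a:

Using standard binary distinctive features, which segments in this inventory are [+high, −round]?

ɪ, i

Checking each segment against [+high], [−round]: /ɪ/ (high front unrounded lax vowel), /i/ (high front unrounded tense vowel) satisfy every feature; every other segment in the inventory fails at least one.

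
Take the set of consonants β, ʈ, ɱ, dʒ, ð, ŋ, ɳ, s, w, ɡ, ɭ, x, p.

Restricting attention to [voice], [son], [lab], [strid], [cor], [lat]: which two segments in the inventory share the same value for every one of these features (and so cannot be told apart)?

w, ɱ

Both /w/ and /ɱ/ are [+voice], [+sonorant], [+labial], [-strident], [-coronal], [-lateral]. Since the list omits [nasal], [continuant], [round] and [dorsal] — which do distinguish the labial-velar glide from the labiodental nasal — this pair collapses; all other pairs remain distinct.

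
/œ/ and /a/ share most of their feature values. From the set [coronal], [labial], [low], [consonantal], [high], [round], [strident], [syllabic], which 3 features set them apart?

[labial], [round], [low]

/œ/ is the mid front rounded lax vowel and /a/ is the low unrounded vowel. Both are [−coronal], [−consonantal], [−high], [−strident], [+syllabic]. /œ/ is [+labial] while /a/ is [−labial]; /œ/ is [+round] while /a/ is [−round]; /œ/ is [−low] while /a/ is [+low], so the distinguishing features are [labial], [round], [low].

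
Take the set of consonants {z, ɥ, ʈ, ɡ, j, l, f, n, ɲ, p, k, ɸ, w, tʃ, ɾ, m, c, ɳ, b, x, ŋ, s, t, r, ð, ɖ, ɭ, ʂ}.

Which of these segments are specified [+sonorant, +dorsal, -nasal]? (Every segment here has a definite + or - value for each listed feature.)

ɥ, j, w

The [+sonorant] segments are /ɥ, j, l, n, ɲ, w, ɾ, m, ɳ, ŋ, r, ɭ/.
Within that set, [+dorsal] gives /ɥ, j, ɲ, w, ŋ/.
Of those, [-nasal] leaves /ɥ, j, w/.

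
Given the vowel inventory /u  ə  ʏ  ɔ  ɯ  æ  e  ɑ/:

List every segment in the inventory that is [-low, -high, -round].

Checking each segment against [-low], [-high], [-round]: /ə/ (mid central vowel (schwa)), /e/ (mid front unrounded tense vowel) satisfy every feature; every other segment in the inventory fails at least one.

ə, e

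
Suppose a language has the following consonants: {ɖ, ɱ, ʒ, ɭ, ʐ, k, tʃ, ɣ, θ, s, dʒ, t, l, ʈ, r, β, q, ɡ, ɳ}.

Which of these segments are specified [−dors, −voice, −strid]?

Checking each segment against [−dorsal], [−voice], [−strident]: /θ/ (voiceless dental fricative), /t/ (voiceless alveolar stop), /ʈ/ (voiceless retroflex stop) satisfy every feature; every other segment in the inventory fails at least one.

θ, t, ʈ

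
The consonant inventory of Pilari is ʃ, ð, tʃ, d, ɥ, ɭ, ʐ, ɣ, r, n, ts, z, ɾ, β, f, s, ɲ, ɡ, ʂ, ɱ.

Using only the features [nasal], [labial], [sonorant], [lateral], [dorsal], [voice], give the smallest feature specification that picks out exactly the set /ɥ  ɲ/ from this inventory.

/ɥ, ɲ/ are all [+sonorant], [+dorsal], and no other segment in the inventory matches both values. Dropping any one of them over-generates: [+dorsal] alone would also admit /ɣ, ɡ/; [+sonorant] alone would also admit /ɭ, r, n, ɾ, …/. No other single listed feature picks out exactly this set either, so fewer than two features will not do.

[+sonorant, +dorsal]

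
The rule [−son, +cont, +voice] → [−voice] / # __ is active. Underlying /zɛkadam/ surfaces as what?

The only segment in the rule's environment that also matches [−son, +cont, +voice] is /z/. Applying [−voice] turns the voiced alveolar fricative into /s/ (voiceless alveolar fricative), giving [sɛkadam].

[sɛkadam]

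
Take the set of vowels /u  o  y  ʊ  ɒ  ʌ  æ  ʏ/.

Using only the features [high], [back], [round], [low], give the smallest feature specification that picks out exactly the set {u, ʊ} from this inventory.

The class [+high], [+back] has exactly /u, ʊ/ as its extension in this inventory. No smaller conjunction from the listed features achieves this: [+back] alone would also admit /o, ɒ, ʌ/; [+high] alone would also admit /y, ʏ/; and checking the remaining single features turns up none with this extension.

[+high, +back]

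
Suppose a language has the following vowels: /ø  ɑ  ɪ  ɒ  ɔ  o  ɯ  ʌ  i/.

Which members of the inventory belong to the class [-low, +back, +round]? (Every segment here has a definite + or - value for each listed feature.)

ɔ, o

First, the [-low] segments are /ø, ɪ, ɔ, o, ɯ, ʌ, i/.
Of those, [+back] gives /ɔ, o, ɯ, ʌ/.
Among these, [+round] leaves /ɔ, o/.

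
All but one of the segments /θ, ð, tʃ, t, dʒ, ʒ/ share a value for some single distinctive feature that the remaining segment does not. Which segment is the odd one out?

t

The remaining segments after removing /t/ share [+distributed]; /t/ (voiceless alveolar stop) is [−distributed]. For every other candidate removal, the leftover set fails to share any single feature value that the removed segment lacks.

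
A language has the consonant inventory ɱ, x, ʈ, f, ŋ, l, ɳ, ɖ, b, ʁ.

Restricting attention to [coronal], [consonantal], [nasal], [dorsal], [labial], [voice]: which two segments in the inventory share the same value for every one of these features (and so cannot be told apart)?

On the given features, /ɖ/ and /l/ have an identical profile: [+coronal], [+consonantal], [-nasal], [-dorsal], [-labial], [+voice]. No other two segments in the inventory coincide on all 6 features. (They do differ in [sonorant], [lateral] and [anterior], which are not among the given features.)

ɖ, l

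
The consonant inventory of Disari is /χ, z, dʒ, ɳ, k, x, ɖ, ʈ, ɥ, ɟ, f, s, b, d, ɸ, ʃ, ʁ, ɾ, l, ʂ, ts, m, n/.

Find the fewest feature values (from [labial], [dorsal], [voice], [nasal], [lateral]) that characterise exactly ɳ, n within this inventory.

The class [+nasal], [−labial] has exactly /ɳ, n/ as its extension in this inventory. No smaller conjunction from the listed features achieves this: [−labial] alone would also admit /χ, z, dʒ, k, …/; [+nasal] alone would also admit /m/; and checking the remaining single features turns up none with this extension.

[+nasal, −labial]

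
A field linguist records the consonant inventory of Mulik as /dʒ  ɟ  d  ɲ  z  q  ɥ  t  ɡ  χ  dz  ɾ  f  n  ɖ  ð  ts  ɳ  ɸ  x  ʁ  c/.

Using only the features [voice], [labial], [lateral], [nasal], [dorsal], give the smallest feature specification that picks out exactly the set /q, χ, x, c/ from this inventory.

[−voice, +dorsal]

/q, χ, x, c/ are all [−voice], [+dorsal], and no other segment in the inventory matches both values. Dropping any one of them over-generates: [+dorsal] alone would also admit /ɟ, ɲ, ɥ, ɡ, …/; [−voice] alone would also admit /t, f, ts, ɸ/. No other single listed feature picks out exactly this set either, so fewer than two features will not do.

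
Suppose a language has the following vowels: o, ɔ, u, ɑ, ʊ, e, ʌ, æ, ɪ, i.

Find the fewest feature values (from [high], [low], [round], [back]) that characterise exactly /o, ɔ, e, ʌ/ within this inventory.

[−high, −low]

Every target segment is [−high], [−low]; each remaining inventory member fails at least one of these. Each conjunct is needed — [−low] alone would also admit /u, ʊ, ɪ, i/; [−high] alone would also admit /ɑ, æ/ — and no other single listed feature has exactly this extension, so two is the minimum.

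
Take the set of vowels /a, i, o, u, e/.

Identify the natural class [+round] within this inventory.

The [+round] segments here are /o, u/; the remaining /a, i, e/ are [−round].

o, u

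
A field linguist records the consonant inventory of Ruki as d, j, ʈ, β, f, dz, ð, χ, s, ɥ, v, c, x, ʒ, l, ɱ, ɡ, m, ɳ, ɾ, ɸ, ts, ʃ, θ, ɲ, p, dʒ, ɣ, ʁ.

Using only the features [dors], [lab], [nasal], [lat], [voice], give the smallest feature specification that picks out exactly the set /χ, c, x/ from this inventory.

[−voice, +dors]

/χ, c, x/ are all [−voice], [+dorsal], and no other segment in the inventory matches both values. Dropping any one of them over-generates: [+dorsal] alone would also admit /j, ɥ, ɡ, ɲ, …/; [−voice] alone would also admit /ʈ, f, s, ɸ, …/. No other single listed feature picks out exactly this set either, so fewer than two features will not do.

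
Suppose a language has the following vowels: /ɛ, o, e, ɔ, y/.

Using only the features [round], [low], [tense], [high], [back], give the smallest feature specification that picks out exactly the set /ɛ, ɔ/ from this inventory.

/ɛ, ɔ/ are exactly the [−tense] segments in the inventory, so a single feature suffices.

[−tense]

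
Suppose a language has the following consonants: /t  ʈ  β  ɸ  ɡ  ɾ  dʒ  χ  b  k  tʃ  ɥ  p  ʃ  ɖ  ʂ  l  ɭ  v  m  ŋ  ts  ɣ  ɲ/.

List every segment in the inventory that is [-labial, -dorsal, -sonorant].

Eliminate segments failing any feature: /β, ɸ, b, ɥ, p, v, m/ are [+labial]; /ɡ, χ, k, ŋ, ɣ, ɲ/ are [+dorsal]; /ɾ, l, ɭ/ are [+sonorant]. The remaining /t, ʈ, dʒ, tʃ, ʃ, ɖ, ʂ, ts/ satisfy [-labial], [-dorsal], [-sonorant].

t, ʈ, dʒ, tʃ, ʃ, ɖ, ʂ, ts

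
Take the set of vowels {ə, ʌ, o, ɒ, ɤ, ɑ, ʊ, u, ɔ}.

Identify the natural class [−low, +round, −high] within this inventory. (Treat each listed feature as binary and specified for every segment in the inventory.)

Checking each segment against [−low], [+round], [−high]: /o/ (mid back rounded tense vowel), /ɔ/ (mid back rounded lax vowel) satisfy every feature; every other segment in the inventory fails at least one.

o, ɔ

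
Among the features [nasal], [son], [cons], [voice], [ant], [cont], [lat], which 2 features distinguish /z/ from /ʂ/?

[voice], [anterior]

The two segments share [−nasal], [−sonorant], [+consonantal], [+continuant], [−lateral]. The only features from the list on which they differ: /z/ is [+voice] while /ʂ/ is [−voice]; /z/ is [+anterior] while /ʂ/ is [−anterior].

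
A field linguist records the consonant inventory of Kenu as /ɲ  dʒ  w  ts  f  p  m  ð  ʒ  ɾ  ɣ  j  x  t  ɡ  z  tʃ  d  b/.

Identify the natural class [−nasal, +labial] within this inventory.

Checking each segment against [−nasal], [+labial]: /w/ (labial-velar glide), /f/ (voiceless labiodental fricative), /p/ (voiceless bilabial stop), /b/ (voiced bilabial stop) satisfy every feature; every other segment in the inventory fails at least one.

w, f, p, b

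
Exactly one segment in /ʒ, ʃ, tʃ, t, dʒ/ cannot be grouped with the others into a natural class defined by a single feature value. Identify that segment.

/tʃ, dʒ, ʒ, ʃ/ are all [+distributed], but /t/ (voiceless alveolar stop) is [−distributed]. No other single segment can be removed to leave a set sharing one feature value that the removed segment lacks, so /t/ is the odd one out.

t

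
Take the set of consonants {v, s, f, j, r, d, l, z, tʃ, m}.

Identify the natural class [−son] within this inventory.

v, s, f, d, z, tʃ

The feature [sonorant] marks segments produced without turbulent airflow (nasals, liquids, glides, vowels). In this inventory /v, s, f, d, z, tʃ/ lack that property, so they are [−sonorant]; /j, r, l, m/ are [+sonorant].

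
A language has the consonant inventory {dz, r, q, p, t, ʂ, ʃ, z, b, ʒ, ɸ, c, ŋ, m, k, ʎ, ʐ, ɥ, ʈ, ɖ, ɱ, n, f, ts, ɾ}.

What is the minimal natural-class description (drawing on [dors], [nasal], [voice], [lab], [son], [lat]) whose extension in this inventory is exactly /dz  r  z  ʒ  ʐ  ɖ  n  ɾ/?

[+voice, −lab, −dors]

/dz, r, z, ʒ, ʐ, ɖ, n, ɾ/ are all [+voice], [−labial], [−dorsal], and no other segment in the inventory matches all three values. Dropping any one of them over-generates: [−labial, −dorsal] alone would also admit /t, ʂ, ʃ, ʈ, …/; [+voice, −dorsal] alone would also admit /b, m, ɱ/; [+voice, −labial] alone would also admit /ŋ, ʎ/. No other combination of two listed features picks out exactly this set either, so fewer than three features will not do.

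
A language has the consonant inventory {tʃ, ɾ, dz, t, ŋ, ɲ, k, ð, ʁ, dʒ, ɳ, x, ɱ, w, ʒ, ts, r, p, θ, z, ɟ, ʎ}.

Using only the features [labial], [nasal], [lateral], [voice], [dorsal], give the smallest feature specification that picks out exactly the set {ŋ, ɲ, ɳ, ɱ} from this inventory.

[+nasal]

/ŋ, ɲ, ɳ, ɱ/ are exactly the [+nasal] segments in the inventory, so a single feature suffices.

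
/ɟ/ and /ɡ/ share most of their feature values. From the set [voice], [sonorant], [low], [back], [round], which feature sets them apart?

[back]

/ɟ/ (voiced palatal stop) and /ɡ/ (voiced velar stop) agree on [+voice], [−sonorant], [−low], [−round]. They differ on [back] (/ɟ/ [−], /ɡ/ [+]).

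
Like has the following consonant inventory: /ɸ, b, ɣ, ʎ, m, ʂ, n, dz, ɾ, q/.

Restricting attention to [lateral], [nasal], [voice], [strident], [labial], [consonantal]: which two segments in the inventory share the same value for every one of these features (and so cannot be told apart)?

/ɾ/ (alveolar tap) and /ɣ/ (voiced velar fricative) are both [−lateral], [−nasal], [+voice], [−strident], [−labial], [+consonantal], so none of the listed features separates them. (They do differ in [sonorant], [coronal] and [dorsal], which are not among the given features.) Every other pair in the inventory differs on at least one listed feature.

ɾ, ɣ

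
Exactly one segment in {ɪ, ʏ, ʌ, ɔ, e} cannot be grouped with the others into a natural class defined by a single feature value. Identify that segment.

e

[tense] groups all but one: /ɪ, ʌ, ɔ, ʏ/ share [-tense] while /e/ (mid front unrounded tense vowel) alone is [+tense]. Removing any other segment would not leave a single-feature class that excludes it.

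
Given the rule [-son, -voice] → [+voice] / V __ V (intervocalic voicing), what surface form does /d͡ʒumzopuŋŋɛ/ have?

[d͡ʒumzobuŋŋɛ]

Only /p/ occurs between two vowels (/o/ __ /u/) and matches the structural description. It is a voiceless bilabial stop, so [-son, -voice] holds; changing it to [+voice] with all other features held fixed yields /b/ (voiced bilabial stop). No other segment meets both the structural description and the environment, so the output is [d͡ʒumzobuŋŋɛ].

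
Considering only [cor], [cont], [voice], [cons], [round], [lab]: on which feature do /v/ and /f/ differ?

[voice]

The two segments share [−coronal], [+continuant], [+consonantal], [−round], [+labial]. The only feature from the list on which they differ: /v/ is [+voice] while /f/ is [−voice].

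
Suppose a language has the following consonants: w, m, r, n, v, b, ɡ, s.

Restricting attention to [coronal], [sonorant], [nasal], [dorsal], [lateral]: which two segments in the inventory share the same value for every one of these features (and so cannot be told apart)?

On the given features, /v/ and /b/ have an identical profile: [−coronal], [−sonorant], [−nasal], [−dorsal], [−lateral]. No other two segments in the inventory coincide on all 5 features. (They do differ in [continuant], which is not among the given features.)

v, b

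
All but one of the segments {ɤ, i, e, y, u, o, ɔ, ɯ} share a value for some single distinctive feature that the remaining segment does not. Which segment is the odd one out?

ɔ

[tense] groups all but one: /ɯ, e, ɤ, o, i, u, y/ share [+tense] while /ɔ/ (mid back rounded lax vowel) alone is [-tense]. Removing any other segment would not leave a single-feature class that excludes it.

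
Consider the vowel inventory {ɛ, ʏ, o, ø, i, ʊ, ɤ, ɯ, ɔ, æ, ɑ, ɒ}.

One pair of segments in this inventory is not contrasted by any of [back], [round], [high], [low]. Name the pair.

/ɔ/ (mid back rounded lax vowel) and /o/ (mid back rounded tense vowel) are both [+back], [+round], [-high], [-low], so none of the listed features separates them. (They do differ in [tense], which is not among the given features.) Every other pair in the inventory differs on at least one listed feature.

ɔ, o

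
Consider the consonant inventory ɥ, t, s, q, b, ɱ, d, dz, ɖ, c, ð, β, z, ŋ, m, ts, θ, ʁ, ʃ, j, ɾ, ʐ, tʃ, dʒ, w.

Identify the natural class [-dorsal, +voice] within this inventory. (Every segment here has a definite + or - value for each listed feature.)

b, ɱ, d, dz, ɖ, ð, β, z, m, ɾ, ʐ, dʒ

Checking each segment against [-dorsal], [+voice]: /b/ (voiced bilabial stop), /ɱ/ (labiodental nasal), /d/ (voiced alveolar stop), /dz/ (voiced alveolar affricate), /ɖ/ (voiced retroflex stop), /ð/ (voiced dental fricative), among others, satisfy every feature; every other segment in the inventory fails at least one.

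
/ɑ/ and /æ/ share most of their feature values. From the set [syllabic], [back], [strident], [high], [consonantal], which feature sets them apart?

[back]

The two segments share [+syllabic], [−strident], [−high], [−consonantal]. The only feature from the list on which they differ: /ɑ/ is [+back] while /æ/ is [−back].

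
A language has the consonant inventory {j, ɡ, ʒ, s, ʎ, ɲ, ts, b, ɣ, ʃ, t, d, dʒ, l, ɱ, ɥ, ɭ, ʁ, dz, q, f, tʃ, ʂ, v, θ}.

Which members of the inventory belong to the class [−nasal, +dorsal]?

Among the inventory, the [−nasal] segments are /j, ɡ, ʒ, s, ʎ, ts, b, ɣ, ʃ, t, d, dʒ, l, ɥ, ɭ, ʁ, dz, q, f, tʃ, ʂ, v, θ/.
Intersecting with [+dorsal] leaves /j, ɡ, ʎ, ɣ, ɥ, ʁ, q/.

j, ɡ, ʎ, ɣ, ɥ, ʁ, q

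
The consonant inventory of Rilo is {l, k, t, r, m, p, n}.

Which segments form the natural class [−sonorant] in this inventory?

The feature [sonorant] marks segments produced without turbulent airflow (nasals, liquids, glides, vowels). In this inventory /k, t, p/ lack that property, so they are [−sonorant]; /l, r, m, n/ are [+sonorant].

k, t, p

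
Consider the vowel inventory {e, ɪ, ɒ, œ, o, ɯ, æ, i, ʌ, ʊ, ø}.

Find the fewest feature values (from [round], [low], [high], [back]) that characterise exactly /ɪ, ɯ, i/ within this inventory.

Every target segment is [+high], [−round]; each remaining inventory member fails at least one of these. Each conjunct is needed — [−round] alone would also admit /e, æ, ʌ/; [+high] alone would also admit /ʊ/ — and no other single listed feature has exactly this extension, so two is the minimum.

[+high, −round]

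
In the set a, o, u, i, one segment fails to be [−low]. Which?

/o, i, u/ are all [−low]; /a/ (low unrounded vowel) is [+low].

a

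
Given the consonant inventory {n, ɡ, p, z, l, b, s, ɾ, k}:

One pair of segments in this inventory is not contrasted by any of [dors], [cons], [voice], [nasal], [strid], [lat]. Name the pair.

ɾ, b

Both /ɾ/ and /b/ are [−dorsal], [+consonantal], [+voice], [−nasal], [−strident], [−lateral]. Since the list omits [sonorant], [labial] and [coronal] — which do distinguish the alveolar tap from the voiced bilabial stop — this pair collapses; all other pairs remain distinct.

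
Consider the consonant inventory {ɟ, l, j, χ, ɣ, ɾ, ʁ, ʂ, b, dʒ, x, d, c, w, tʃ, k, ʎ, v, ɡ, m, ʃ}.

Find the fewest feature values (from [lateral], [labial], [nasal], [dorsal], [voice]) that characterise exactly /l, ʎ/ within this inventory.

/l, ʎ/ are exactly the [+lateral] segments in the inventory, so a single feature suffices.

[+lateral]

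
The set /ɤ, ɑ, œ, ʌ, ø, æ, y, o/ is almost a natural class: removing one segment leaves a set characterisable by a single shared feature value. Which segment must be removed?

y

[high] groups all but one: /o, ø, æ, ʌ, œ, ɤ, ɑ/ share [−high] while /y/ (high front rounded tense vowel) alone is [+high]. Removing any other segment would not leave a single-feature class that excludes it.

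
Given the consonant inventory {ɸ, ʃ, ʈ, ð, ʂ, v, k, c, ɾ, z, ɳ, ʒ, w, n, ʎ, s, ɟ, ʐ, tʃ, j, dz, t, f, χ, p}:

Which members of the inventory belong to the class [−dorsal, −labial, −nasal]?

Checking each segment against [−dorsal], [−labial], [−nasal]: /ʃ/ (voiceless postalveolar fricative), /ʈ/ (voiceless retroflex stop), /ð/ (voiced dental fricative), /ʂ/ (voiceless retroflex fricative), /ɾ/ (alveolar tap), /z/ (voiced alveolar fricative), among others, satisfy every feature; every other segment in the inventory fails at least one.

ʃ, ʈ, ð, ʂ, ɾ, z, ʒ, s, ʐ, tʃ, dz, t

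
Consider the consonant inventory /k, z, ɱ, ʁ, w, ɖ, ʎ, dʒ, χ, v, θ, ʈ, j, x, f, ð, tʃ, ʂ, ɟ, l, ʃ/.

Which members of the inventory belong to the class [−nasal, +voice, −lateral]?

z, ʁ, w, ɖ, dʒ, v, j, ð, ɟ

Eliminate segments failing any feature: /k, χ, θ, ʈ, x, f, tʃ, ʂ, ʃ/ are [−voice]; /ɱ/ is [+nasal]; /ʎ, l/ are [+lateral]. The remaining /z, ʁ, w, ɖ, dʒ, v, j, ð, ɟ/ satisfy [−nasal], [+voice], [−lateral].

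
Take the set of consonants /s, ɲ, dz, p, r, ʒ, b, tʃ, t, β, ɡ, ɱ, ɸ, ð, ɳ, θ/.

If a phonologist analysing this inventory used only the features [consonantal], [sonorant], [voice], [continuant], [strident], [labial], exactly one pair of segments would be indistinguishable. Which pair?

ɲ, ɳ

On the given features, /ɲ/ and /ɳ/ have an identical profile: [+consonantal], [+sonorant], [+voice], [-continuant], [-strident], [-labial]. No other two segments in the inventory coincide on all 6 features. (They do differ in [dorsal], which is not among the given features.)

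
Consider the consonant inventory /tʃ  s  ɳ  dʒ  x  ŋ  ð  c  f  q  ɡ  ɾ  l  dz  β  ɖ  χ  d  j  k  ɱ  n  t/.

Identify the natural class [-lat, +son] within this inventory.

Checking each segment against [-lateral], [+sonorant]: /ɳ/ (retroflex nasal), /ŋ/ (velar nasal), /ɾ/ (alveolar tap), /j/ (palatal glide), /ɱ/ (labiodental nasal), /n/ (alveolar nasal) satisfy every feature; every other segment in the inventory fails at least one.

ɳ, ŋ, ɾ, j, ɱ, n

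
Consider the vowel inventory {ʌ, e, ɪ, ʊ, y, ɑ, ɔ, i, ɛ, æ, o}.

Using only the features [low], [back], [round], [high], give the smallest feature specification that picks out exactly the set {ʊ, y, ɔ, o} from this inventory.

Every target segment is [+round] and no other inventory member is, so one feature is enough.

[+round]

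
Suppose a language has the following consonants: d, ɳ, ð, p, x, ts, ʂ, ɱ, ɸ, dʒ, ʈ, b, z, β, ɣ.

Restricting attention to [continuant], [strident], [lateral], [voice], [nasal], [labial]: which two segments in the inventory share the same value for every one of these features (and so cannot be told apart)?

ɣ, ð

On the given features, /ɣ/ and /ð/ have an identical profile: [+continuant], [-strident], [-lateral], [+voice], [-nasal], [-labial]. No other two segments in the inventory coincide on all 6 features. (They do differ in [coronal] and [dorsal], which are not among the given features.)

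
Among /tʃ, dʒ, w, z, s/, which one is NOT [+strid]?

w

/tʃ, z, dʒ, s/ are all [+strident]; /w/ (labial-velar glide) is [-strident].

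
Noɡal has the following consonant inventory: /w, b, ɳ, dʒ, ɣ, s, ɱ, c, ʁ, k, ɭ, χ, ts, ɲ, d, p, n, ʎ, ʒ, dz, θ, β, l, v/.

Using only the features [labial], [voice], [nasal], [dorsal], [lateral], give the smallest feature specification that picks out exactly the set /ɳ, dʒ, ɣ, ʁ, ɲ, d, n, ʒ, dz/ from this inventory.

[+voice, −lateral, −labial]

The class [+voice], [−lateral], [−labial] has exactly /ɳ, dʒ, ɣ, ʁ, ɲ, d, n, ʒ, dz/ as its extension in this inventory. No smaller conjunction from the listed features achieves this: [−lateral, −labial] alone would also admit /s, c, k, χ, …/; [+voice, −labial] alone would also admit /ɭ, ʎ, l/; [+voice, −lateral] alone would also admit /w, b, ɱ, β, …/; and checking the remaining two-feature bundles turns up none with this extension.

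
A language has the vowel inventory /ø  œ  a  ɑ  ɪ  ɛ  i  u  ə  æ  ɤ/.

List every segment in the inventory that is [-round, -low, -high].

Among the inventory, the [-round] segments are /a, ɑ, ɪ, ɛ, i, ə, æ, ɤ/.
Among these, [-low] gives /ɪ, ɛ, i, ə, ɤ/.
Then [-high] leaves /ɛ, ə, ɤ/.

ɛ, ə, ɤ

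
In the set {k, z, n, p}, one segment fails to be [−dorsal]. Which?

k

Every segment except /k/ is [−dorsal]. /k/ (voiceless velar stop) is [+dorsal], so it is the exception.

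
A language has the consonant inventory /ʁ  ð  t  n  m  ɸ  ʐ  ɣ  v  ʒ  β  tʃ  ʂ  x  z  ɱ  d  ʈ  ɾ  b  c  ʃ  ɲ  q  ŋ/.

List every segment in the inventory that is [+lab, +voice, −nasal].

v, β, b

The [+labial] segments are /m, ɸ, v, β, ɱ, b/.
Intersecting with [+voice] gives /m, v, β, ɱ, b/.
Then [−nasal] leaves /v, β, b/.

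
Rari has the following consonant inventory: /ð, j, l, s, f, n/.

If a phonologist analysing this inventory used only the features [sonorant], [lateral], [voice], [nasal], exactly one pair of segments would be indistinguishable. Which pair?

Both /f/ and /s/ are [−sonorant], [−lateral], [−voice], [−nasal]. Since the list omits [labial] and [coronal] — which do distinguish the voiceless labiodental fricative from the voiceless alveolar fricative — this pair collapses; all other pairs remain distinct.

f, s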